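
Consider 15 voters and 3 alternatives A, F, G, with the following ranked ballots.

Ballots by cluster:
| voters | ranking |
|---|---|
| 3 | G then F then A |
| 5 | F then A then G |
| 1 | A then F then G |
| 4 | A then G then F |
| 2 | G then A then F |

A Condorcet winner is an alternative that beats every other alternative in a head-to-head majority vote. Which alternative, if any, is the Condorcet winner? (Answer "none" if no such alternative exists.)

Check each pair by majority over 15 ballots:
A–F: F 8–7.
A vs G: A wins 10–5.
F vs G: G, 9–6.
Each alternative drops at least one matchup (A loses to F; F loses to G; G loses to A); the cycle A beats G beats F beats A rules out a Condorcet winner.

none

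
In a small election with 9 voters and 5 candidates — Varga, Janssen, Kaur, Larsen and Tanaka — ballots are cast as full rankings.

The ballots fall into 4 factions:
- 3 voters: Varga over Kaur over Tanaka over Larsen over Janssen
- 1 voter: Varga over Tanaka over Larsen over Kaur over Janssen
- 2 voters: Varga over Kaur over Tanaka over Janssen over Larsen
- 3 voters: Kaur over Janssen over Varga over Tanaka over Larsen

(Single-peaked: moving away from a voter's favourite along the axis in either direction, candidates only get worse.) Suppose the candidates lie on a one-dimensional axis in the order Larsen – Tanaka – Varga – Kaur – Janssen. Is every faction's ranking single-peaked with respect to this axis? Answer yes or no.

yes

Axis positions: Larsen=1, Tanaka=2, Varga=3, Kaur=4, Janssen=5.
Faction 1 (peak Varga at position 3): ranking walks positions 3-4-2-1-5, expanding outward from the peak — single-peaked.
Faction 2 (peak Varga at position 3): ranking walks positions 3-2-1-4-5, expanding outward from the peak — single-peaked.
Faction 3 (peak Varga at position 3): ranking walks positions 3-4-2-5-1, expanding outward from the peak — single-peaked.
Faction 4 (peak Kaur at position 4): ranking walks positions 4-5-3-2-1, expanding outward from the peak — single-peaked.
Every ranking is single-peaked on this axis.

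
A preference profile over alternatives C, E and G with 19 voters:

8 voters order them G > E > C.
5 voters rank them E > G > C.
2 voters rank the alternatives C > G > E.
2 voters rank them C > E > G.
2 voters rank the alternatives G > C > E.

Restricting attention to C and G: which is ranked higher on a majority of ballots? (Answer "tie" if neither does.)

Ballots ranking C above G: 2 + 2 = 4.
Ballots ranking G above C: 19 − 4 = 15.
G wins the head-to-head 15–4.

G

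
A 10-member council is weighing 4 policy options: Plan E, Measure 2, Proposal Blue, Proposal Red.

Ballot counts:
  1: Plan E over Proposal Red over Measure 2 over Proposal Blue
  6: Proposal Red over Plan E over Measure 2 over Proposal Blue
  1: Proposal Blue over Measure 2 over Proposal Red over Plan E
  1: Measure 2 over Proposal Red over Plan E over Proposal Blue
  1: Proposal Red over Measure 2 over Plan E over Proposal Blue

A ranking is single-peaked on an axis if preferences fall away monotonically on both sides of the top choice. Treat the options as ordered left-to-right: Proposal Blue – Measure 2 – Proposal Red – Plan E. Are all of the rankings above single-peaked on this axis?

yes

Axis positions: Proposal Blue=1, Measure 2=2, Proposal Red=3, Plan E=4.
Group 1 (peak Plan E at position 4): ranking walks positions 4-3-2-1, expanding outward from the peak — single-peaked.
Group 2 (peak Proposal Red at position 3): ranking walks positions 3-4-2-1, expanding outward from the peak — single-peaked.
Group 3 (peak Proposal Blue at position 1): ranking walks positions 1-2-3-4, expanding outward from the peak — single-peaked.
Group 4 (peak Measure 2 at position 2): ranking walks positions 2-3-4-1, expanding outward from the peak — single-peaked.
Group 5 (peak Proposal Red at position 3): ranking walks positions 3-2-4-1, expanding outward from the peak — single-peaked.
Every ranking is single-peaked on this axis.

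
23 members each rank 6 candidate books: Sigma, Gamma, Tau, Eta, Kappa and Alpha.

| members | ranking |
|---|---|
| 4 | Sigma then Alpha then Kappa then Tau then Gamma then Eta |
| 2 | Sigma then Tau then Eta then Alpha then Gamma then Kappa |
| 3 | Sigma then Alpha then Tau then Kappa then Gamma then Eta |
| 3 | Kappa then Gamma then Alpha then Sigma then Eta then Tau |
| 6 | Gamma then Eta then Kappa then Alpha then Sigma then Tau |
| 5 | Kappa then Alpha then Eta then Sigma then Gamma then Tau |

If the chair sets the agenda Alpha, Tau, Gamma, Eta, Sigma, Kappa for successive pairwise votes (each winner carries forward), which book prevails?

Round 1: Alpha vs Tau — 21–2, Alpha advances.
Round 2: Alpha vs Gamma — 14–9, Alpha advances.
Round 3: Alpha vs Eta — 15–8, Alpha advances.
Round 4: Alpha vs Sigma — 14–9, Alpha advances.
Round 5: Alpha vs Kappa — 9–14, Kappa advances.
Kappa survives the agenda.

Kappa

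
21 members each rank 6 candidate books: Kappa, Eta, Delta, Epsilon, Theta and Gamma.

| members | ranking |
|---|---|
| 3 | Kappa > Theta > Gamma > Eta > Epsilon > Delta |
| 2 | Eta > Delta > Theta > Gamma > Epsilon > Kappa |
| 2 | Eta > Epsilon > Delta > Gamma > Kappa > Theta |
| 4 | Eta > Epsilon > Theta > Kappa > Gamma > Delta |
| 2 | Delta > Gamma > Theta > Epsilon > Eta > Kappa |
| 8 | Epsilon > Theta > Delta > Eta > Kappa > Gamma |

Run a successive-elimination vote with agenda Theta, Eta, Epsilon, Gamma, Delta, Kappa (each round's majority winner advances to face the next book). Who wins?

Epsilon

Round 1: Theta vs Eta — 13–8, Theta advances.
Round 2: Theta vs Epsilon — 7–14, Epsilon advances.
Round 3: Epsilon vs Gamma — 14–7, Epsilon advances.
Round 4: Epsilon vs Delta — 17–4, Epsilon advances.
Round 5: Epsilon vs Kappa — 18–3, Epsilon advances.
The agenda winner is Epsilon.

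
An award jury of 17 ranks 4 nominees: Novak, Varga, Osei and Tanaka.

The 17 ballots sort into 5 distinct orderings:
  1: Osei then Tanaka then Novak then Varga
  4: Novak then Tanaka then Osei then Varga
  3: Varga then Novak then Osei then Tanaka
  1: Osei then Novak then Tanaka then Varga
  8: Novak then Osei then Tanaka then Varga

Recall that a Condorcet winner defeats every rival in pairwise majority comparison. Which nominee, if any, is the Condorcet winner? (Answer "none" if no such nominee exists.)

Pairwise majorities:
Novak vs Varga: Novak is ranked higher on 1+4+1+8 = 14 ballots, Varga on 3. Novak wins 14–3.
Novak vs Osei: 15 to 2, Novak.
Novak vs Tanaka: Novak is ranked higher on 4+3+1+8 = 16 ballots, Tanaka on 1. Novak wins 16–1.
Varga vs Osei: Varga preferred on 3 ballots; Osei wins 14–3.
Varga vs Tanaka: Varga preferred on 3 ballots; Tanaka wins 14–3.
Osei vs Tanaka: Osei preferred on 1+3+1+8 = 13 ballots; Osei wins 13–4.
Novak beats each of Varga, Osei, Tanaka — Novak is the Condorcet winner.

Novak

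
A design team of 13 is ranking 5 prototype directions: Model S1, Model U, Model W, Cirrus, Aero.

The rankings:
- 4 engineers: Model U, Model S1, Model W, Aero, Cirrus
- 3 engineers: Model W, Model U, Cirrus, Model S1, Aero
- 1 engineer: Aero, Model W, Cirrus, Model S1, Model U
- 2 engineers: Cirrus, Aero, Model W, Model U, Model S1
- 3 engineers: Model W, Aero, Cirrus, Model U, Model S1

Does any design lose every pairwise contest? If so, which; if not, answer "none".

Pairwise majorities:
Model S1–Model U: Model U 12–1.
Model S1 vs Model W: Model W, 9–4.
Model S1 vs Cirrus: Cirrus wins 9–4.
Model S1–Aero: Model S1 7–6.
Model U vs Model W: Model W wins 9–4.
Model U vs Cirrus: Model U wins 7–6.
Model U vs Aero: 4+3 = 7 for Model U, 6 for Aero — Model U by 7–6.
Model W vs Cirrus: 11 to 2, Model W.
Model W vs Aero: 10 to 3, Model W.
Cirrus vs Aero: Aero, 8–5.
Every design wins at least one matchup (Model S1 beats Aero; Model U beats Model S1; Model W beats Model S1; Cirrus beats Model S1; Aero beats Cirrus), so there is no Condorcet loser.

none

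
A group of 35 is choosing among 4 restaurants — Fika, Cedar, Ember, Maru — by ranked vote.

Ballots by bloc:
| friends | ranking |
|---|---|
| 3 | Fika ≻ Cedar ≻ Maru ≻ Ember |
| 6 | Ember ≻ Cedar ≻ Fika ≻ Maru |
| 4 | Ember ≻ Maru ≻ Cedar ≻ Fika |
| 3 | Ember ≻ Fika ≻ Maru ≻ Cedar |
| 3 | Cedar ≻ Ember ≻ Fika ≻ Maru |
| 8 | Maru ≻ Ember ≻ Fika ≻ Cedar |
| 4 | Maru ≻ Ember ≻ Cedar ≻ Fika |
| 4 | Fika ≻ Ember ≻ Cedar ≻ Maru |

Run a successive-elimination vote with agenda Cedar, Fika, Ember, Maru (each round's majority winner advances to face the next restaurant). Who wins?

Round 1: Cedar vs Fika — 17–18, Fika advances.
Round 2: Fika vs Ember — 7–28, Ember advances.
Round 3: Ember vs Maru — 20–15, Ember advances.
The agenda winner is Ember.

Ember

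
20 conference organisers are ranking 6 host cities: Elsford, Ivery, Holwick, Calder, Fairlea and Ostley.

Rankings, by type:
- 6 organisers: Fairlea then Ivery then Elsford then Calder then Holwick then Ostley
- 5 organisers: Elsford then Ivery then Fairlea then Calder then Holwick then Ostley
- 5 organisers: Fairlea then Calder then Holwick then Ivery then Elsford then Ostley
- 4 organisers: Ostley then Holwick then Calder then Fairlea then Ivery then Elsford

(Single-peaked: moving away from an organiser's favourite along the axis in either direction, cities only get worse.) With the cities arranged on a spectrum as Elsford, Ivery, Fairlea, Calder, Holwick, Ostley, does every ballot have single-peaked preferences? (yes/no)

Axis positions: Elsford=1, Ivery=2, Fairlea=3, Calder=4, Holwick=5, Ostley=6.
Type 1 (peak Fairlea at position 3): ranking walks positions 3-2-1-4-5-6, expanding outward from the peak — single-peaked.
Type 2 (peak Elsford at position 1): ranking walks positions 1-2-3-4-5-6, expanding outward from the peak — single-peaked.
Type 3 (peak Fairlea at position 3): ranking walks positions 3-4-5-2-1-6, expanding outward from the peak — single-peaked.
Type 4 (peak Ostley at position 6): ranking walks positions 6-5-4-3-2-1, expanding outward from the peak — single-peaked.
Every ranking is single-peaked on this axis.

yes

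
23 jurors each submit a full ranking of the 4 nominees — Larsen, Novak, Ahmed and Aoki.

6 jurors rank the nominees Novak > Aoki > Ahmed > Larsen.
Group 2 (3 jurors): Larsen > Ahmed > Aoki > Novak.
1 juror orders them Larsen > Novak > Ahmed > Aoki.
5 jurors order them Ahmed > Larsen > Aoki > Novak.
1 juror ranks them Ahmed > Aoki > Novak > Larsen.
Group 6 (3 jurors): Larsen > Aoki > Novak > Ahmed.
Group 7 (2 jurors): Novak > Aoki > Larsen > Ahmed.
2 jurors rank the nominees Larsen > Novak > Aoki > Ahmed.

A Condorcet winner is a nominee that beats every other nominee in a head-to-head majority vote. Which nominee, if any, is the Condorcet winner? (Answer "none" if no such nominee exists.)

Head-to-head results (23 jurors):
Larsen vs Novak: Larsen is ranked higher on 3+1+5+3+2 = 14 ballots, Novak on 9. Larsen wins 14–9.
Larsen vs Ahmed: 3+1+3+2+2 = 11 for Larsen, 12 for Ahmed — Ahmed by 12–11.
Larsen vs Aoki: Larsen is ranked higher on 3+1+5+3+2 = 14 ballots, Aoki on 9. Larsen wins 14–9.
Novak vs Ahmed: 6+1+3+2+2 = 14 for Novak, 9 for Ahmed — Novak by 14–9.
Novak vs Aoki: 6+1+2+2 = 11 for Novak, 12 for Aoki — Aoki by 12–11.
Ahmed vs Aoki: Ahmed is ranked higher on 3+1+5+1 = 10 ballots, Aoki on 13. Aoki wins 13–10.
Every nominee loses at least once (Larsen loses to Ahmed; Novak loses to Larsen; Ahmed loses to Novak; Aoki loses to Larsen). The majority relation contains the cycle Larsen → Novak → Ahmed → Larsen, so there is no Condorcet winner.

none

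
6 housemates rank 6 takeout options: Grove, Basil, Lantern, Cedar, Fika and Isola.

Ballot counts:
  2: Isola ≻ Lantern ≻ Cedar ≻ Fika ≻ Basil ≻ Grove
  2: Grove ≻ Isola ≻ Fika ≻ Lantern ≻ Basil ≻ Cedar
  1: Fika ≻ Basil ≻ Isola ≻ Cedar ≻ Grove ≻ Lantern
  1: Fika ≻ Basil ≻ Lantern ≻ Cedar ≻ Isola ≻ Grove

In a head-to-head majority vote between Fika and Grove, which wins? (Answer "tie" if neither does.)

Ballots ranking Fika above Grove: 2 + 1 + 1 = 4.
Ballots ranking Grove above Fika: 6 − 4 = 2.
Fika wins the head-to-head 4–2.

Fika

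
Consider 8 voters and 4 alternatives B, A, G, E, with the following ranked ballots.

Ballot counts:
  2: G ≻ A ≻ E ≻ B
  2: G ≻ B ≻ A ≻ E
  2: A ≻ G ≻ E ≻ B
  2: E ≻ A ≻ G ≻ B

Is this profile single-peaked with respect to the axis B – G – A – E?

Axis positions: B=1, G=2, A=3, E=4.
Faction 1 (peak G at position 2): ranking walks positions 2-3-4-1, expanding outward from the peak — single-peaked.
Faction 2 (peak G at position 2): ranking walks positions 2-1-3-4, expanding outward from the peak — single-peaked.
Faction 3 (peak A at position 3): ranking walks positions 3-2-4-1, expanding outward from the peak — single-peaked.
Faction 4 (peak E at position 4): ranking walks positions 4-3-2-1, expanding outward from the peak — single-peaked.
Every ranking is single-peaked on this axis.

yes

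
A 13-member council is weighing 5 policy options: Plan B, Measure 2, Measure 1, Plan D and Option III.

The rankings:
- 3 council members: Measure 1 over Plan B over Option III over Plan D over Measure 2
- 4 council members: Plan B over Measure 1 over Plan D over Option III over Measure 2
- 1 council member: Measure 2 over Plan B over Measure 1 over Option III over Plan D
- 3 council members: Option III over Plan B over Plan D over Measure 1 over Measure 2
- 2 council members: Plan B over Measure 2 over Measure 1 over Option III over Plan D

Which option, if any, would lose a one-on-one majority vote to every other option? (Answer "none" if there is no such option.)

Measure 2

Pairwise majorities:
Plan B–Measure 2: Plan B 12–1.
Plan B vs Measure 1: Plan B preferred on 4+1+3+2 = 10 ballots; Plan B wins 10–3.
Plan B vs Plan D: Plan B wins 13–0.
Plan B vs Option III: Plan B, 10–3.
Measure 2 vs Measure 1: Measure 1 wins 10–3.
Measure 2 vs Plan D: Plan D wins 10–3.
Measure 2 vs Option III: Option III, 10–3.
Measure 1 vs Plan D: Measure 1 is ranked higher on 3+4+1+2 = 10 ballots, Plan D on 3. Measure 1 wins 10–3.
Measure 1 vs Option III: Measure 1 preferred on 3+4+1+2 = 10 ballots; Measure 1 wins 10–3.
Plan D vs Option III: Plan D preferred on 4 ballots; Option III wins 9–4.
Only Measure 2 has no wins; Measure 2 is the Condorcet loser.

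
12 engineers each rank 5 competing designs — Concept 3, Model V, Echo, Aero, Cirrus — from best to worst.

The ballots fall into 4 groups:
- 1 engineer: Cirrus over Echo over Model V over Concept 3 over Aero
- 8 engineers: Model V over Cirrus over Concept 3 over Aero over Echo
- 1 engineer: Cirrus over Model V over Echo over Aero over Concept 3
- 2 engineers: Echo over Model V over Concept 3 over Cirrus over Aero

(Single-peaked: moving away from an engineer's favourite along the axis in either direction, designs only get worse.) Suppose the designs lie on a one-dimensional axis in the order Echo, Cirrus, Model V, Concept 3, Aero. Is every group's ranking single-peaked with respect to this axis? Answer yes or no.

Axis positions: Echo=1, Cirrus=2, Model V=3, Concept 3=4, Aero=5.
Group 1 (peak Cirrus at position 2): ranking walks positions 2-1-3-4-5, expanding outward from the peak — single-peaked.
Group 2 (peak Model V at position 3): ranking walks positions 3-2-4-5-1, expanding outward from the peak — single-peaked.
Group 3: ranking walks positions 2-3-1-5-4; Aero is ranked above Concept 3 even though Concept 3 lies between Aero and the peak Cirrus on the axis — preferences dip and rise again. Not single-peaked.
Group 4: ranking walks positions 1-3-4-2-5; Model V is ranked above Cirrus even though Cirrus lies between Model V and the peak Echo on the axis — preferences dip and rise again. Not single-peaked.
Group 3 violates single-peakedness, so the profile is not single-peaked on this axis.

no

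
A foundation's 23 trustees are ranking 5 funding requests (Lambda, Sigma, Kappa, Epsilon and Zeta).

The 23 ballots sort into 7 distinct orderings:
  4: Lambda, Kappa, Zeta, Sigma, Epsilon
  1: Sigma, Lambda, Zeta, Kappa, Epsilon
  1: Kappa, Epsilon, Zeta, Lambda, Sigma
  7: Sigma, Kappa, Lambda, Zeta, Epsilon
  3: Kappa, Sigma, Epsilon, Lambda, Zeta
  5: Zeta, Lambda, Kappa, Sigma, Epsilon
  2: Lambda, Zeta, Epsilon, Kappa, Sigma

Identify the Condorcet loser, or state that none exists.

Head-to-head results (23 reviewers):
Lambda vs Sigma: 12 to 11, Lambda.
Lambda vs Kappa: 12 to 11, Lambda.
Lambda vs Epsilon: 19 to 4, Lambda.
Lambda–Zeta: Lambda 17–6.
Sigma vs Kappa: Kappa, 15–8.
Sigma vs Epsilon: Sigma preferred on 4+1+7+3+5 = 20 ballots; Sigma wins 20–3.
Sigma vs Zeta: Sigma is ranked higher on 1+7+3 = 11 ballots, Zeta on 12. Zeta wins 12–11.
Kappa vs Epsilon: Kappa, 21–2.
Kappa vs Zeta: 4+1+7+3 = 15 for Kappa, 8 for Zeta — Kappa by 15–8.
Epsilon vs Zeta: 1+3 = 4 for Epsilon, 19 for Zeta — Zeta by 19–4.
Epsilon is beaten in every head-to-head and is the Condorcet loser.

Epsilon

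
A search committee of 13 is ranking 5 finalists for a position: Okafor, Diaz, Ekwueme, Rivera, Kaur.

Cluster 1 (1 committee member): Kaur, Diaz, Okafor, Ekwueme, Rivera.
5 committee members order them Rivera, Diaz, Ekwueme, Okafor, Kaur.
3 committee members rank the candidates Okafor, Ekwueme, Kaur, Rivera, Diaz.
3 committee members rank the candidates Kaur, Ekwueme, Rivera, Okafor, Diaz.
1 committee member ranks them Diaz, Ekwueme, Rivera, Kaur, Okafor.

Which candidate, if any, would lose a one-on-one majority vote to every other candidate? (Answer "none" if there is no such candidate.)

Head-to-head results (13 committee members):
Okafor vs Diaz: Okafor preferred on 3+3 = 6 ballots; Diaz wins 7–6.
Okafor vs Ekwueme: Ekwueme, 9–4.
Okafor vs Rivera: 4 to 9, Rivera.
Okafor–Kaur: Okafor 8–5.
Diaz–Ekwueme: Diaz 7–6.
Diaz vs Rivera: Diaz preferred on 1+1 = 2 ballots; Rivera wins 11–2.
Diaz vs Kaur: Diaz preferred on 5+1 = 6 ballots; Kaur wins 7–6.
Ekwueme–Rivera: Ekwueme 8–5.
Ekwueme vs Kaur: Ekwueme wins 9–4.
Rivera vs Kaur: Kaur, 7–6.
Every candidate wins at least one matchup (Okafor beats Kaur; Diaz beats Okafor; Ekwueme beats Okafor; Rivera beats Okafor; Kaur beats Diaz), so there is no Condorcet loser.

none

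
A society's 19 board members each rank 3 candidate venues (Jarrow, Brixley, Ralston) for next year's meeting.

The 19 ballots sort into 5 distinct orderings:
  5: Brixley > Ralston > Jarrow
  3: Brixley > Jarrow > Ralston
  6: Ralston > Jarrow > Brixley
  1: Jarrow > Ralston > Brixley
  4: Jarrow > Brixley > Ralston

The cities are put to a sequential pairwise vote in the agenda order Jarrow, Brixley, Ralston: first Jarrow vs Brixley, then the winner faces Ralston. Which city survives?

Round 1: Jarrow vs Brixley — 11–8, Jarrow advances.
Round 2: Jarrow vs Ralston — 8–11, Ralston advances.
The agenda winner is Ralston.

Ralston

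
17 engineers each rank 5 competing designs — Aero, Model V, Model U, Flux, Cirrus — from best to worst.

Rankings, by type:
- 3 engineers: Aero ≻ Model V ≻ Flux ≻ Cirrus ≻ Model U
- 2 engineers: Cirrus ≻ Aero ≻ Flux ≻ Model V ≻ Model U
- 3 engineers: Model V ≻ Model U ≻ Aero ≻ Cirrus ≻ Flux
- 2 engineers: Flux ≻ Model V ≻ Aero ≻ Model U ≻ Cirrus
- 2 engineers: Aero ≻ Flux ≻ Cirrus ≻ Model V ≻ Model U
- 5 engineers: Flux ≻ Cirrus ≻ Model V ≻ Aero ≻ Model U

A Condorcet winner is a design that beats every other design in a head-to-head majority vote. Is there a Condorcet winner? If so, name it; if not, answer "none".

none

Pairwise majorities:
Aero–Model V: Model V 10–7.
Aero vs Model U: Aero, 14–3.
Aero–Flux: Aero 10–7.
Aero vs Cirrus: Aero, 10–7.
Model V vs Model U: Model V, 17–0.
Model V–Flux: Flux 11–6.
Model V vs Cirrus: Cirrus, 9–8.
Model U–Flux: Flux 14–3.
Model U–Cirrus: Cirrus 12–5.
Flux vs Cirrus: Flux wins 12–5.
Each design drops at least one matchup (Aero loses to Model V; Model V loses to Flux; Model U loses to Aero; Flux loses to Aero; Cirrus loses to Aero); the cycle Aero → Flux → Model V → Aero rules out a Condorcet winner.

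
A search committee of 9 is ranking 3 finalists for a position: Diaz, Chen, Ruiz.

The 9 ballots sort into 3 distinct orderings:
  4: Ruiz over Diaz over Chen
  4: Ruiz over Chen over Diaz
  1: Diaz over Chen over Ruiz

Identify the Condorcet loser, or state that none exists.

Head-to-head results (9 committee members):
Diaz vs Chen: 5 to 4, Diaz.
Diaz vs Ruiz: Diaz is ranked higher on 1 ballot, Ruiz on 8. Ruiz wins 8–1.
Chen–Ruiz: Ruiz 8–1.
Only Chen has no wins; Chen is the Condorcet loser.

Chen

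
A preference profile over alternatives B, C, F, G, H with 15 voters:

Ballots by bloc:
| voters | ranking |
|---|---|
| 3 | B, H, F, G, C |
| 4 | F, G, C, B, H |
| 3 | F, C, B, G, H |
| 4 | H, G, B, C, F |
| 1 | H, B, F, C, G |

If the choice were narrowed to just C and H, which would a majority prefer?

Ballots ranking C above H: 4 + 3 = 7.
Ballots ranking H above C: 15 − 7 = 8.
H wins the head-to-head 8–7.

H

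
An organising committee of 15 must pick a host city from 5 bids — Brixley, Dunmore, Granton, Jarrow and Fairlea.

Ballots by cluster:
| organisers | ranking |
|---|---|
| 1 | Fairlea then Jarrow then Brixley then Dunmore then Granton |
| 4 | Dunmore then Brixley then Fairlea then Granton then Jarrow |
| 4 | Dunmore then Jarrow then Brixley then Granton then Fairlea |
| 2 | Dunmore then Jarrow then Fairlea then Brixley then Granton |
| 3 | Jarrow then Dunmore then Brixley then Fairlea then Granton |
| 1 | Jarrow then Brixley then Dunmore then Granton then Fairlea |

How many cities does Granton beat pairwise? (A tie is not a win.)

0

Granton against each rival (15 organisers):
Granton vs Brixley: Granton is ranked higher on 0 ballots, Brixley on 15. Brixley wins 15–0.
Granton vs Dunmore: Dunmore wins 15–0.
Granton vs Jarrow: Jarrow, 11–4.
Granton vs Fairlea: Fairlea, 10–5.
Granton beats no one; loses to Brixley, Dunmore, Jarrow, Fairlea — 0 pairwise wins.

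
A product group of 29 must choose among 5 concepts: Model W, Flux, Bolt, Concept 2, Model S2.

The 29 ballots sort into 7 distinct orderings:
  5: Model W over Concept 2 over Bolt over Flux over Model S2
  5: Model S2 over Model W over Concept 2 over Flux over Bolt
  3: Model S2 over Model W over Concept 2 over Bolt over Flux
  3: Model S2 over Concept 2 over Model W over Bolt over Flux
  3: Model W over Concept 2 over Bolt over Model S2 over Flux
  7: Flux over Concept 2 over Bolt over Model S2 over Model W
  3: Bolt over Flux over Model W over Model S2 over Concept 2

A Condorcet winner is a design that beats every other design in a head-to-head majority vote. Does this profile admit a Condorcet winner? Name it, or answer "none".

Head-to-head results (29 engineers):
Model W vs Flux: 19 to 10, Model W.
Model W–Bolt: Model W 19–10.
Model W vs Concept 2: Model W wins 19–10.
Model W–Model S2: Model S2 18–11.
Flux vs Bolt: Flux is ranked higher on 5+7 = 12 ballots, Bolt on 17. Bolt wins 17–12.
Flux vs Concept 2: Concept 2, 19–10.
Flux vs Model S2: 15 to 14, Flux.
Bolt vs Concept 2: Bolt preferred on 3 ballots; Concept 2 wins 26–3.
Bolt–Model S2: Bolt 18–11.
Concept 2 vs Model S2: 5+3+7 = 15 for Concept 2, 14 for Model S2 — Concept 2 by 15–14.
Every design loses at least once (Model W loses to Model S2; Flux loses to Model W; Bolt loses to Model W; Concept 2 loses to Model W; Model S2 loses to Flux). The majority relation contains the cycle Model W beats Flux beats Model S2 beats Model W, so there is no Condorcet winner.

none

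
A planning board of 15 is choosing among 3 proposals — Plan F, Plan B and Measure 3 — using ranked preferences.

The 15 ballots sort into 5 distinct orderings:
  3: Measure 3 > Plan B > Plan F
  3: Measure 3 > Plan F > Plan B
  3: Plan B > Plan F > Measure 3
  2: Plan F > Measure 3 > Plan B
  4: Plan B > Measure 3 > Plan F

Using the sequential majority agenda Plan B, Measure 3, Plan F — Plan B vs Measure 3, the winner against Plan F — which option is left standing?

Measure 3

Round 1: Plan B vs Measure 3 — 7–8, Measure 3 advances.
Round 2: Measure 3 vs Plan F — 10–5, Measure 3 advances.
Measure 3 survives the agenda.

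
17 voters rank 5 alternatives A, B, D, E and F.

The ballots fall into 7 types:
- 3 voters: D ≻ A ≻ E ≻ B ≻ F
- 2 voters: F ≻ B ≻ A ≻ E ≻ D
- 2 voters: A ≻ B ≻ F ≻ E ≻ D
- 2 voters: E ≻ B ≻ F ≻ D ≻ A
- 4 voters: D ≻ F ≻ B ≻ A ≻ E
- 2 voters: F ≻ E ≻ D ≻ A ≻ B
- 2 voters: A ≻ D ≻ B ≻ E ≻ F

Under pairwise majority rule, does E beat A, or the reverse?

Ballots ranking E above A: 2 + 2 = 4.
Ballots ranking A above E: 17 − 4 = 13.
A wins the head-to-head 13–4.

A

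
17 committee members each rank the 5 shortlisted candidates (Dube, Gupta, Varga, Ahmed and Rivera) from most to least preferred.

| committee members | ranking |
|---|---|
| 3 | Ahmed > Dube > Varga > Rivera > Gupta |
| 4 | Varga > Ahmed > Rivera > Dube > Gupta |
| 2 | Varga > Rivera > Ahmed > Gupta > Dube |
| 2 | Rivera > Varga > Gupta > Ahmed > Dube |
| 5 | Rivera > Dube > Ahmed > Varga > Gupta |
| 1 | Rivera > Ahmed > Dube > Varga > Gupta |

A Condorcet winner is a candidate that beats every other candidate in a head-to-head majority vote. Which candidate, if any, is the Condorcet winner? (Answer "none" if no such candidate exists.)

none

Head-to-head results (17 committee members):
Dube–Gupta: Dube 13–4.
Dube vs Varga: Dube, 9–8.
Dube vs Ahmed: Ahmed wins 12–5.
Dube vs Rivera: Rivera, 14–3.
Gupta–Varga: Varga 17–0.
Gupta vs Ahmed: Ahmed wins 15–2.
Gupta vs Rivera: Rivera wins 17–0.
Varga vs Ahmed: Ahmed wins 9–8.
Varga vs Rivera: Varga wins 9–8.
Ahmed–Rivera: Rivera 10–7.
Each candidate drops at least one matchup (Dube loses to Ahmed; Gupta loses to Dube; Varga loses to Dube; Ahmed loses to Rivera; Rivera loses to Varga); the cycle Dube > Varga > Rivera > Dube rules out a Condorcet winner.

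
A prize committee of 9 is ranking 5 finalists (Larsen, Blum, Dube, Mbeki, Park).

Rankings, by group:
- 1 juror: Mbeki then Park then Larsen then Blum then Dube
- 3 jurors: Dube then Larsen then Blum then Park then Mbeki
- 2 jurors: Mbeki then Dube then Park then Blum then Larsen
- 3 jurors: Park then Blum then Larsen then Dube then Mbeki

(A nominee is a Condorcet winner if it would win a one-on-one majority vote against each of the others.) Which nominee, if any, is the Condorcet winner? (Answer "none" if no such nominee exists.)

Dube

Head-to-head results (9 jurors):
Larsen vs Blum: Blum wins 5–4.
Larsen vs Dube: Dube wins 5–4.
Larsen vs Mbeki: Larsen preferred on 3+3 = 6 ballots; Larsen wins 6–3.
Larsen vs Park: Park, 6–3.
Blum–Dube: Dube 5–4.
Blum vs Mbeki: 6 to 3, Blum.
Blum vs Park: Park, 6–3.
Dube vs Mbeki: Dube, 6–3.
Dube vs Park: 3+2 = 5 for Dube, 4 for Park — Dube by 5–4.
Mbeki vs Park: Park, 6–3.
Dube defeats every rival head-to-head and is the Condorcet winner.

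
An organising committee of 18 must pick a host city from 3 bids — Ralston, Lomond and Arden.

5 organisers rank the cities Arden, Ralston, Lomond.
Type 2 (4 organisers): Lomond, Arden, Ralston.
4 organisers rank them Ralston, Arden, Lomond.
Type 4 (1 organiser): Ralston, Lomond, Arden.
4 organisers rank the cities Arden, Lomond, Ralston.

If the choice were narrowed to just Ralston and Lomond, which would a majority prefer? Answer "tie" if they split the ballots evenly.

Ballots ranking Ralston above Lomond: 5 + 4 + 1 = 10.
Ballots ranking Lomond above Ralston: 18 − 10 = 8.
Ralston wins the head-to-head 10–8.

Ralston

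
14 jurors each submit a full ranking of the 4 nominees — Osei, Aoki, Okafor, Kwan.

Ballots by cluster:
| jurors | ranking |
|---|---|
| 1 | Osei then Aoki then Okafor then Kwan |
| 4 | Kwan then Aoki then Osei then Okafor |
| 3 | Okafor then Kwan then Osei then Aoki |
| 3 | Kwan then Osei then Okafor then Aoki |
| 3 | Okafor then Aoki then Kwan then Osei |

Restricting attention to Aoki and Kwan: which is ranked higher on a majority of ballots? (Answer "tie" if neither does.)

Ballots ranking Aoki above Kwan: 1 + 3 = 4.
Ballots ranking Kwan above Aoki: 14 − 4 = 10.
Kwan wins the head-to-head 10–4.

Kwan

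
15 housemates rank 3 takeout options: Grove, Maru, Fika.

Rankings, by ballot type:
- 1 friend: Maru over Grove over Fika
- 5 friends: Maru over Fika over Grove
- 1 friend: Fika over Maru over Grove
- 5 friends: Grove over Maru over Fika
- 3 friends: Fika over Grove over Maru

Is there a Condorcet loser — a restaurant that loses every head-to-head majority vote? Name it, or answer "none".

none

Head-to-head results (15 friends):
Grove vs Maru: Grove wins 8–7.
Grove vs Fika: Fika wins 9–6.
Maru vs Fika: 1+5+5 = 11 for Maru, 4 for Fika — Maru by 11–4.
Each restaurant has at least one pairwise win (Grove beats Maru; Maru beats Fika; Fika beats Grove) — no Condorcet loser.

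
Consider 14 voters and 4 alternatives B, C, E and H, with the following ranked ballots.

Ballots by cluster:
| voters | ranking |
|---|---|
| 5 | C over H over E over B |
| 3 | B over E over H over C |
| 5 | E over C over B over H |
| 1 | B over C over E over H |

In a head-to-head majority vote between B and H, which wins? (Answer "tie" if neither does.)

Ballots ranking B above H: 3 + 5 + 1 = 9.
Ballots ranking H above B: 14 − 9 = 5.
B wins the head-to-head 9–5.

B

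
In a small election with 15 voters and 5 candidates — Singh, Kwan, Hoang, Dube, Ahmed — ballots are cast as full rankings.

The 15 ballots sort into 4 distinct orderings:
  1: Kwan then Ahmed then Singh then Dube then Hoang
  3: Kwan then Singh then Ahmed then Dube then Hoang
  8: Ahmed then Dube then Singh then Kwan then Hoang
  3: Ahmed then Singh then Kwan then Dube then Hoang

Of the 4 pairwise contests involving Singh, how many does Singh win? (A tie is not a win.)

2

Singh against each rival (15 voters):
Singh–Kwan: Singh 11–4.
Singh–Hoang: Singh 15–0.
Singh vs Dube: Dube wins 8–7.
Singh–Ahmed: Ahmed 12–3.
Singh beats Kwan, Hoang; loses to Dube, Ahmed — 2 pairwise wins.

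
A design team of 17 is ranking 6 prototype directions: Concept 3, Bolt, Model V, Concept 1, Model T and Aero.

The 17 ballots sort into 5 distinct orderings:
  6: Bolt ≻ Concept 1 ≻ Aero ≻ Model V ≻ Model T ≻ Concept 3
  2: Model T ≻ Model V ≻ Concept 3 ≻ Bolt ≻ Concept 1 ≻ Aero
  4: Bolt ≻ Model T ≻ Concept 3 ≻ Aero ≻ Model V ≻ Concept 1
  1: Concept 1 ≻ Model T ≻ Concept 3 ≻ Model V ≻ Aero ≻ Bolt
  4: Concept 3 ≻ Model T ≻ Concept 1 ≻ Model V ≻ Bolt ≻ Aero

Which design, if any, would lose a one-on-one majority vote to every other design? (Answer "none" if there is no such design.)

Model V

Pairwise majorities:
Concept 3–Bolt: Bolt 10–7.
Concept 3 vs Model V: Concept 3 wins 9–8.
Concept 3 vs Concept 1: Concept 3 preferred on 2+4+4 = 10 ballots; Concept 3 wins 10–7.
Concept 3 vs Model T: Concept 3 is ranked higher on 4 ballots, Model T on 13. Model T wins 13–4.
Concept 3 vs Aero: 11 to 6, Concept 3.
Bolt vs Model V: Bolt is ranked higher on 6+4 = 10 ballots, Model V on 7. Bolt wins 10–7.
Bolt vs Concept 1: Bolt preferred on 6+2+4 = 12 ballots; Bolt wins 12–5.
Bolt vs Model T: Bolt preferred on 6+4 = 10 ballots; Bolt wins 10–7.
Bolt vs Aero: Bolt is ranked higher on 6+2+4+4 = 16 ballots, Aero on 1. Bolt wins 16–1.
Model V vs Concept 1: Concept 1 wins 11–6.
Model V vs Model T: Model T, 11–6.
Model V–Aero: Aero 10–7.
Concept 1–Model T: Model T 10–7.
Concept 1 vs Aero: Concept 1 is ranked higher on 6+2+1+4 = 13 ballots, Aero on 4. Concept 1 wins 13–4.
Model T vs Aero: Model T wins 11–6.
Only Model V has no wins; Model V is the Condorcet loser.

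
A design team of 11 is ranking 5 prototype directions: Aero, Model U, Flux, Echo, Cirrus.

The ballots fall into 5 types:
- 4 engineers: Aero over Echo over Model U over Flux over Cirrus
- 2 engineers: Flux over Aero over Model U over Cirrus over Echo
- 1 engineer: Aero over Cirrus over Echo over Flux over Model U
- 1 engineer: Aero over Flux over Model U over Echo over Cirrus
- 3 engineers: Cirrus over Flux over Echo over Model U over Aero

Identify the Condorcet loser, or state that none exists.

Pairwise majorities:
Aero vs Model U: Aero wins 8–3.
Aero vs Flux: Aero preferred on 4+1+1 = 6 ballots; Aero wins 6–5.
Aero vs Echo: Aero, 8–3.
Aero vs Cirrus: Aero, 8–3.
Model U–Flux: Flux 7–4.
Model U vs Echo: Echo, 8–3.
Model U vs Cirrus: 7 to 4, Model U.
Flux vs Echo: Flux is ranked higher on 2+1+3 = 6 ballots, Echo on 5. Flux wins 6–5.
Flux vs Cirrus: Flux is ranked higher on 4+2+1 = 7 ballots, Cirrus on 4. Flux wins 7–4.
Echo vs Cirrus: 4+1 = 5 for Echo, 6 for Cirrus — Cirrus by 6–5.
No design is winless: Aero beats Model U; Model U beats Cirrus; Flux beats Model U; Echo beats Model U; Cirrus beats Echo. There is no Condorcet loser.

none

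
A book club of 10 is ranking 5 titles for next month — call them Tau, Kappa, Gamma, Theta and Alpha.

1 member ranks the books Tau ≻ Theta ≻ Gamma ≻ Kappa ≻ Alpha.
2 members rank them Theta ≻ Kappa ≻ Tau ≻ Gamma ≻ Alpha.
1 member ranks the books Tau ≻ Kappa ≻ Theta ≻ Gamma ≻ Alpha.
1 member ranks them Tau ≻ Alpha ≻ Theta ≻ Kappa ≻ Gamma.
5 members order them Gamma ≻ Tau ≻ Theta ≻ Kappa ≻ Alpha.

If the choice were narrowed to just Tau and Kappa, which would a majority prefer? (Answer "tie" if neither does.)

Tau

Ballots ranking Tau above Kappa: 1 + 1 + 1 + 5 = 8.
Ballots ranking Kappa above Tau: 10 − 8 = 2.
Tau wins the head-to-head 8–2.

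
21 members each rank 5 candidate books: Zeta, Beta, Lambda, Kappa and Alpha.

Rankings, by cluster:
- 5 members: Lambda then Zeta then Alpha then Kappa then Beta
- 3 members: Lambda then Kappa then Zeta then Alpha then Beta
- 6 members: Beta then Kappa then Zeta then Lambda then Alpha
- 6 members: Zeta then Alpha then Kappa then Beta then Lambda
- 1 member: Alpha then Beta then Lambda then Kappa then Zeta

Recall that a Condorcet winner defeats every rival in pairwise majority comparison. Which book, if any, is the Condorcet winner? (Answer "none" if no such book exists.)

Pairwise majorities:
Zeta vs Beta: 5+3+6 = 14 for Zeta, 7 for Beta — Zeta by 14–7.
Zeta vs Lambda: Zeta preferred on 6+6 = 12 ballots; Zeta wins 12–9.
Zeta vs Kappa: Zeta is ranked higher on 5+6 = 11 ballots, Kappa on 10. Zeta wins 11–10.
Zeta vs Alpha: 5+3+6+6 = 20 for Zeta, 1 for Alpha — Zeta by 20–1.
Beta vs Lambda: Beta preferred on 6+6+1 = 13 ballots; Beta wins 13–8.
Beta vs Kappa: 6+1 = 7 for Beta, 14 for Kappa — Kappa by 14–7.
Beta vs Alpha: Beta preferred on 6 ballots; Alpha wins 15–6.
Lambda vs Kappa: Lambda is ranked higher on 5+3+1 = 9 ballots, Kappa on 12. Kappa wins 12–9.
Lambda vs Alpha: Lambda preferred on 5+3+6 = 14 ballots; Lambda wins 14–7.
Kappa vs Alpha: 9 to 12, Alpha.
Zeta defeats every rival head-to-head and is the Condorcet winner.

Zeta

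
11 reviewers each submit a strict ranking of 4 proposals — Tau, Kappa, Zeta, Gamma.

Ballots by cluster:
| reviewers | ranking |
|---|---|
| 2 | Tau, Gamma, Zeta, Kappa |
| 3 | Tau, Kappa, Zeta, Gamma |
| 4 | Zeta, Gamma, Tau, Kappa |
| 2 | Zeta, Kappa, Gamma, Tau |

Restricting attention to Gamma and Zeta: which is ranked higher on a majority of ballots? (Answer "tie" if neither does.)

Zeta

Ballots ranking Gamma above Zeta: 2.
Ballots ranking Zeta above Gamma: 11 − 2 = 9.
Zeta wins the head-to-head 9–2.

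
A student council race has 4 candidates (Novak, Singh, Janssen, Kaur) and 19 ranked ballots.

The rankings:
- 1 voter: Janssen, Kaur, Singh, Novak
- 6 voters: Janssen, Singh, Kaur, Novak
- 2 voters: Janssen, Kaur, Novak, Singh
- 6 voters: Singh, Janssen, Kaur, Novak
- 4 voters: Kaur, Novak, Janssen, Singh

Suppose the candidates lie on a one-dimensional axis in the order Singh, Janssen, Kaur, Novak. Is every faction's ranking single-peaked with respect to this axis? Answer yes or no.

yes

Axis positions: Singh=1, Janssen=2, Kaur=3, Novak=4.
Faction 1 (peak Janssen at position 2): ranking walks positions 2-3-1-4, expanding outward from the peak — single-peaked.
Faction 2 (peak Janssen at position 2): ranking walks positions 2-1-3-4, expanding outward from the peak — single-peaked.
Faction 3 (peak Janssen at position 2): ranking walks positions 2-3-4-1, expanding outward from the peak — single-peaked.
Faction 4 (peak Singh at position 1): ranking walks positions 1-2-3-4, expanding outward from the peak — single-peaked.
Faction 5 (peak Kaur at position 3): ranking walks positions 3-4-2-1, expanding outward from the peak — single-peaked.
Every ranking is single-peaked on this axis.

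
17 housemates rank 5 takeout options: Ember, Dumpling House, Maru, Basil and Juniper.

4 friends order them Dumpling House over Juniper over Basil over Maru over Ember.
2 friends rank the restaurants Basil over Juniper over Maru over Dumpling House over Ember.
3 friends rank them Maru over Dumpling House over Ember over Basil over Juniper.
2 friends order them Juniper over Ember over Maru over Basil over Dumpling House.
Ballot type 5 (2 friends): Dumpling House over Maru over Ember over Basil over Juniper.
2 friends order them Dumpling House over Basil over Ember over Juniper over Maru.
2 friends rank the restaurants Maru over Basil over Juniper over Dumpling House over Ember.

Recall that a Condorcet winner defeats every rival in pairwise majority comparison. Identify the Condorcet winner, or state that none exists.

Head-to-head results (17 friends):
Ember vs Dumpling House: Dumpling House wins 15–2.
Ember vs Maru: Maru wins 13–4.
Ember vs Basil: Basil wins 10–7.
Ember vs Juniper: Juniper, 10–7.
Dumpling House vs Maru: Maru, 9–8.
Dumpling House vs Basil: Dumpling House, 11–6.
Dumpling House–Juniper: Dumpling House 11–6.
Maru vs Basil: Maru wins 9–8.
Maru vs Juniper: Juniper, 10–7.
Basil vs Juniper: Basil, 11–6.
No restaurant is unbeaten: Ember loses to Dumpling House; Dumpling House loses to Maru; Maru loses to Juniper; Basil loses to Dumpling House; Juniper loses to Dumpling House. In particular Dumpling House beats Juniper beats Maru beats Dumpling House is a majority cycle — no Condorcet winner exists.

none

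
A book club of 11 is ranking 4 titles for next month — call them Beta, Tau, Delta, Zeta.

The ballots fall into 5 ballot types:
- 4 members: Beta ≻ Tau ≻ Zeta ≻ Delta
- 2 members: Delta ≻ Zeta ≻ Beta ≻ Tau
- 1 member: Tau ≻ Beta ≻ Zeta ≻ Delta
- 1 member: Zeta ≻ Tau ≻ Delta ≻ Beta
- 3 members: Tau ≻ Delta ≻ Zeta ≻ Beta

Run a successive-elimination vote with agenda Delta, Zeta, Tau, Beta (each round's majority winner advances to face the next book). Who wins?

Round 1: Delta vs Zeta — 5–6, Zeta advances.
Round 2: Zeta vs Tau — 3–8, Tau advances.
Round 3: Tau vs Beta — 5–6, Beta advances.
The agenda winner is Beta.

Beta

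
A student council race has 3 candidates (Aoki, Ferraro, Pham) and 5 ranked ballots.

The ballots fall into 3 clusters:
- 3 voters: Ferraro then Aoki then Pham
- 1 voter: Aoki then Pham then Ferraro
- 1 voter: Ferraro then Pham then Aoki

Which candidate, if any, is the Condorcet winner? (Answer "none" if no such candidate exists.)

Check each pair by majority over 5 ballots:
Aoki vs Ferraro: 1 for Aoki, 4 for Ferraro — Ferraro by 4–1.
Aoki vs Pham: 3+1 = 4 for Aoki, 1 for Pham — Aoki by 4–1.
Ferraro vs Pham: Ferraro is ranked higher on 3+1 = 4 ballots, Pham on 1. Ferraro wins 4–1.
Ferraro beats each of Aoki, Pham — Ferraro is the Condorcet winner.

Ferraro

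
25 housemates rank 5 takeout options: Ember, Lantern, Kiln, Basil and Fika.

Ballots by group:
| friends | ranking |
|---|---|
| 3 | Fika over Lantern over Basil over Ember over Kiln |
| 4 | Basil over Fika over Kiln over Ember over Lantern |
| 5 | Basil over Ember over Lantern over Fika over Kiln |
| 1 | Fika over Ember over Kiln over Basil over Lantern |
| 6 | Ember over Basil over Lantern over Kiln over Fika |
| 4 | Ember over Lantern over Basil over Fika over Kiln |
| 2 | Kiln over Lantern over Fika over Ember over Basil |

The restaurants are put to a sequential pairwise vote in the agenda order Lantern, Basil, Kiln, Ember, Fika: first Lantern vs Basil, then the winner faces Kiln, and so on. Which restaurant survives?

Round 1: Lantern vs Basil — 9–16, Basil advances.
Round 2: Basil vs Kiln — 22–3, Basil advances.
Round 3: Basil vs Ember — 12–13, Ember advances.
Round 4: Ember vs Fika — 15–10, Ember advances.
The agenda winner is Ember.

Ember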